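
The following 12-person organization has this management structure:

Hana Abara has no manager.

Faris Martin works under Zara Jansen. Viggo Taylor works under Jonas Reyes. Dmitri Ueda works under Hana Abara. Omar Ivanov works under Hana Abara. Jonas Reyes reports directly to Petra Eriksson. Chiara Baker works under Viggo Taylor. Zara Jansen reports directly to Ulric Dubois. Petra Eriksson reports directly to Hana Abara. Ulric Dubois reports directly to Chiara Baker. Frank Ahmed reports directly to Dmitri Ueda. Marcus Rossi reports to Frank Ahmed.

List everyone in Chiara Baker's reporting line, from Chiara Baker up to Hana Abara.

Chiara Baker reports to Viggo Taylor. Viggo Taylor reports to Jonas Reyes. Jonas Reyes reports to Petra Eriksson. Petra Eriksson reports to Hana Abara. Hana Abara is at the top.

Chiara Baker -> Viggo Taylor -> Jonas Reyes -> Petra Eriksson -> Hana Abara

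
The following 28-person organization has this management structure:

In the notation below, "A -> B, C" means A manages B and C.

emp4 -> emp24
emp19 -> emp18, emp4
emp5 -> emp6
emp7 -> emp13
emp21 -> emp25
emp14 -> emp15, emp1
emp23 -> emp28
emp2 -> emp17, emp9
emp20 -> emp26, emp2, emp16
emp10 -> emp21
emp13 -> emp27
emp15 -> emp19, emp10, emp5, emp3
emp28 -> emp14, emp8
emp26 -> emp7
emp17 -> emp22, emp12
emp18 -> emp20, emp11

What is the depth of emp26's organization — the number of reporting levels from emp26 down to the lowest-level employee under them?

The longest chain under emp26 runs emp26 → emp7 → emp13 → emp27, which is 3 levels below emp26.

3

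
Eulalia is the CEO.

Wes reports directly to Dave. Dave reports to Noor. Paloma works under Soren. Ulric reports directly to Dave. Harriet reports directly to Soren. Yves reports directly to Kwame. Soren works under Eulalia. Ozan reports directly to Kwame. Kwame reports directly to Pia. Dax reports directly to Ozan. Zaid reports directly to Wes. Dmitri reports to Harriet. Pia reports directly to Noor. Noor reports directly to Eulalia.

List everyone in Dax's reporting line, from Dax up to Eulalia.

Dax reports to Ozan. Ozan reports to Kwame. Kwame reports to Pia. Pia reports to Noor. Noor reports to Eulalia. Eulalia is at the top.

Dax -> Ozan -> Kwame -> Pia -> Noor -> Eulalia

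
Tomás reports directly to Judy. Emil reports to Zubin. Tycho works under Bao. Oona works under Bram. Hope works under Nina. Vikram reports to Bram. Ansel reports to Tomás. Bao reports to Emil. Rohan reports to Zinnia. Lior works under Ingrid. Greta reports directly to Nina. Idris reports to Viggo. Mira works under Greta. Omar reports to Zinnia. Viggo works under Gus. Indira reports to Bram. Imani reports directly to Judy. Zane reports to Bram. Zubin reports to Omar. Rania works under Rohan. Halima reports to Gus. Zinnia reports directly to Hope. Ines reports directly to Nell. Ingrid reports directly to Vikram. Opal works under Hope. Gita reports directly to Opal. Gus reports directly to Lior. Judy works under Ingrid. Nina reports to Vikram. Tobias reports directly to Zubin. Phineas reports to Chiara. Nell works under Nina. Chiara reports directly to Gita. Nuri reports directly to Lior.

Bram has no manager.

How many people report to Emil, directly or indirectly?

2

Emil directly manages Bao. Under Bao: Tycho (1). That's 2 in total.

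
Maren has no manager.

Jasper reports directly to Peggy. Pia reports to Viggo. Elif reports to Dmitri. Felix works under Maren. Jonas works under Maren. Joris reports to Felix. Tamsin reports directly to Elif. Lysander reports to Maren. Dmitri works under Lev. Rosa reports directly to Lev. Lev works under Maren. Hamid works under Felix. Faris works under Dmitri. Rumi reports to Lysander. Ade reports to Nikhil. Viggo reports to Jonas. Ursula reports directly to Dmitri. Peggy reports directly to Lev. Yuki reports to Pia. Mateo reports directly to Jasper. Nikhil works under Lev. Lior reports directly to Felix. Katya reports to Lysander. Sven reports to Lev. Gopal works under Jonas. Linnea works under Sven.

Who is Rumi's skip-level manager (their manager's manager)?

Rumi reports to Lysander, and Lysander reports to Maren. So Rumi's skip-level manager is Maren.

Maren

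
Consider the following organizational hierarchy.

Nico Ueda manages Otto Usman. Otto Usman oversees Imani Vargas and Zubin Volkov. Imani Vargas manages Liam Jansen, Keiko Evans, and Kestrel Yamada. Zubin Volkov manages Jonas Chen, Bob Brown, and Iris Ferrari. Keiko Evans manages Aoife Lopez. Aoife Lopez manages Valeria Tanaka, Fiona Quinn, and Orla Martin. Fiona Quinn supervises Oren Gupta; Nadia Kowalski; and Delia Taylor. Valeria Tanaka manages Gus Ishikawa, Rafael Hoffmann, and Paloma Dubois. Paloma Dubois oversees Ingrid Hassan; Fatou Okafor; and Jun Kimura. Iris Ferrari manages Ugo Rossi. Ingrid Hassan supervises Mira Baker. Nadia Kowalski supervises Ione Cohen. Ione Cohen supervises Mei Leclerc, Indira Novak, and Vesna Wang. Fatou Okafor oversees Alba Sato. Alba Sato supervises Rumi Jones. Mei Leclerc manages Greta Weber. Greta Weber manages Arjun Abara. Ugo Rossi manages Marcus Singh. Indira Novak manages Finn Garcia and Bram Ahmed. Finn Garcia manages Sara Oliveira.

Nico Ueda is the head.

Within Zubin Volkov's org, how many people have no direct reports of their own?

3

The people in Zubin Volkov's organization with no one reporting to them are Marcus Singh, Bob Brown, Jonas Chen. That is 3.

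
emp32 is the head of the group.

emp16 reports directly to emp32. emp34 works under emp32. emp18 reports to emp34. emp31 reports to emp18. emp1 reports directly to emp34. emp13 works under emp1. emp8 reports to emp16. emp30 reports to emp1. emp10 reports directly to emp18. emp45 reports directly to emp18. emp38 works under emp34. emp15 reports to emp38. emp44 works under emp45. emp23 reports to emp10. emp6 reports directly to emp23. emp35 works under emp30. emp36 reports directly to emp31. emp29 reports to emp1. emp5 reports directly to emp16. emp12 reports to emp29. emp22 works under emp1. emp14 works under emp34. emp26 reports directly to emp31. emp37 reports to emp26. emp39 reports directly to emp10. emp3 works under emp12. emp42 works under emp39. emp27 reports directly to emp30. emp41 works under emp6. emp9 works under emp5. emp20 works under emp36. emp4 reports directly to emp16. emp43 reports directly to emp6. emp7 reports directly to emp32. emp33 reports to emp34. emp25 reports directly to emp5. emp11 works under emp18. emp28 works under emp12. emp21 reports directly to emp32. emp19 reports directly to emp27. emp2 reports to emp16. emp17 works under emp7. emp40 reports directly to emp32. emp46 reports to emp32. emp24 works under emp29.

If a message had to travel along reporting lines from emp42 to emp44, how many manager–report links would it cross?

emp42 is 3 levels below emp18, and emp44 is 2 levels below emp18 (their lowest common manager). The shortest path runs up from emp42 to emp18 and back down to emp44: 3 + 2 = 5 links.

5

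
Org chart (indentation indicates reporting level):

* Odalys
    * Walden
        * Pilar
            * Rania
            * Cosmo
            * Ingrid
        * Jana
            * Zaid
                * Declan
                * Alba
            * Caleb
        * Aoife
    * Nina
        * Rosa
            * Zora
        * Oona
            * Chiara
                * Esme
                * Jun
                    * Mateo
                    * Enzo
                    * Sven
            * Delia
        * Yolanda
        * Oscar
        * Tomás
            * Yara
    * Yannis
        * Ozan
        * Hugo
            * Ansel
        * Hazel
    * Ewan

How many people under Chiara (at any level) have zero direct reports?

The people in Chiara's organization with no one reporting to them are Sven, Enzo, Mateo, Esme. That is 4.

4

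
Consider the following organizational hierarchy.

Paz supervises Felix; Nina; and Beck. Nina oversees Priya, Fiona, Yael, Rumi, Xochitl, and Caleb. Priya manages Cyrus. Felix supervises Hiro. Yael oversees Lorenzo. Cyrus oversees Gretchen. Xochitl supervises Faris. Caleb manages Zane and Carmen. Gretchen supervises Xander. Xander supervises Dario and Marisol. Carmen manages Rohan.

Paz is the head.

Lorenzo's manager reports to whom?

Nina

Lorenzo reports to Yael, and Yael reports to Nina. So Lorenzo's skip-level manager is Nina.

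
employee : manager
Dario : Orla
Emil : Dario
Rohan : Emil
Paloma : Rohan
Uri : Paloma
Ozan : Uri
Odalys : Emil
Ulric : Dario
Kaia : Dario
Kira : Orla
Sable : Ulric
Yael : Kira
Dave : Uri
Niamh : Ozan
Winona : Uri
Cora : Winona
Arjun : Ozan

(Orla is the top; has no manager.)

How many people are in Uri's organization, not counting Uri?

6

Uri directly manages Ozan, Dave, Winona. Under Ozan: Arjun, Niamh (2). Dave has no reports. Under Winona: Cora (1). So Uri's organization is 3 direct reports plus everyone under them: 3 + 1 + 2 = 6.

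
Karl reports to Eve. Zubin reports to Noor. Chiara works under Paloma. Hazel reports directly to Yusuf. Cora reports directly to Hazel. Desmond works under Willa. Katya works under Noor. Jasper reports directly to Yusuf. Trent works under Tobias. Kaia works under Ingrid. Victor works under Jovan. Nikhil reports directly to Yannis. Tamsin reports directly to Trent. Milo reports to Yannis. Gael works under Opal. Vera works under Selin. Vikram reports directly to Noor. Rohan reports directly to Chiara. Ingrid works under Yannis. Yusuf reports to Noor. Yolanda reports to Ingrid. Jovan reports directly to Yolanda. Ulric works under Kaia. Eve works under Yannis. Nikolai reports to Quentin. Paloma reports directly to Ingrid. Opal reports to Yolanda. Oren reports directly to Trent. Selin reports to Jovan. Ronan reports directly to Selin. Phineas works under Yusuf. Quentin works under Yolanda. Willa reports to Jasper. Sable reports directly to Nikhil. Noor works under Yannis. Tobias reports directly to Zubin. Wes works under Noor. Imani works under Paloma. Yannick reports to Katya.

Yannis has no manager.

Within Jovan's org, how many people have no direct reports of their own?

3

The people in Jovan's organization with no one reporting to them are Vera, Ronan, Victor. That is 3.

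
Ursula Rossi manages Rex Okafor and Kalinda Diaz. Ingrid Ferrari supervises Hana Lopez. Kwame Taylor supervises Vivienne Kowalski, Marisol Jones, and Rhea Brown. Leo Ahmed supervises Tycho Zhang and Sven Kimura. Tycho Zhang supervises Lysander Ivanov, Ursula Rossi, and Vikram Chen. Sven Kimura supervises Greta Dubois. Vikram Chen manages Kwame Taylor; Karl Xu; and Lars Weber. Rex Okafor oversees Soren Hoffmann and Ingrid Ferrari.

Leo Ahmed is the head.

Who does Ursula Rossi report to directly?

Tycho Zhang

Ursula Rossi reports directly to Tycho Zhang.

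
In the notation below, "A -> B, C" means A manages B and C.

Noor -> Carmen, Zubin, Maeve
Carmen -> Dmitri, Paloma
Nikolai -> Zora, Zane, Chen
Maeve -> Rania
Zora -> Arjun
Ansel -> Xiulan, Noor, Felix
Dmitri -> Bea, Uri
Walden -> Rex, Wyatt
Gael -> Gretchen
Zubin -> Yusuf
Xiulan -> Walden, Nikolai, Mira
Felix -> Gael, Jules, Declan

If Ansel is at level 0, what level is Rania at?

3

Chain from Rania up to Ansel: Rania → Maeve → Noor → Ansel. That is 3 steps up, so Rania is 3 levels below Ansel.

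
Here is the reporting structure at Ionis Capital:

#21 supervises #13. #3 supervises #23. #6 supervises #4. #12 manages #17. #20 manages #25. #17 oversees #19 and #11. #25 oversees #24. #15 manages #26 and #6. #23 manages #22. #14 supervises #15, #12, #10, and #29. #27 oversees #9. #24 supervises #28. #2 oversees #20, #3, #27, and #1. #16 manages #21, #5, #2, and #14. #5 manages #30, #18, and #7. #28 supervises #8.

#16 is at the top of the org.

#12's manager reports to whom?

#12 reports to #14, and #14 reports to #16. So #12's skip-level manager is #16.

#16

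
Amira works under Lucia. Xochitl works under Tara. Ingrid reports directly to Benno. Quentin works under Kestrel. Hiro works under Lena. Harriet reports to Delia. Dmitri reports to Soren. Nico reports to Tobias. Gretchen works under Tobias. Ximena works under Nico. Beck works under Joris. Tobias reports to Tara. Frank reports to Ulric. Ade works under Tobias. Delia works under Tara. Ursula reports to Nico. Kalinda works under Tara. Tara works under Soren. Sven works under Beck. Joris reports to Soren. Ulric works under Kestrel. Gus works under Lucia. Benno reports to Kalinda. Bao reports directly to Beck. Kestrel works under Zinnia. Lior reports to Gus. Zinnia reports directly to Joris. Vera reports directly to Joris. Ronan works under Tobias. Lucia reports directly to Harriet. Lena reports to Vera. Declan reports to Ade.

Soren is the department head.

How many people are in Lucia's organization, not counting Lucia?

Lucia directly manages Gus, Amira. Under Gus: Lior (1). Amira has no reports. So Lucia's organization is 2 direct reports plus everyone under them: 2 + 1 = 3.

3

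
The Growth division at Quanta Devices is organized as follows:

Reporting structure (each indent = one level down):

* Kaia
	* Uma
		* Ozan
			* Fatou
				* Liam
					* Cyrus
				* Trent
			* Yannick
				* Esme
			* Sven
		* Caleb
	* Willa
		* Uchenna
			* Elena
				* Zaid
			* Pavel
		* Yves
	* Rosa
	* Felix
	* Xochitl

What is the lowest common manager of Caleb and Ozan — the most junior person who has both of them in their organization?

Uma

Caleb's chain of managers is Uma, Kaia. Ozan's chain of managers is Uma, Kaia. The first manager that appears in both chains is Uma.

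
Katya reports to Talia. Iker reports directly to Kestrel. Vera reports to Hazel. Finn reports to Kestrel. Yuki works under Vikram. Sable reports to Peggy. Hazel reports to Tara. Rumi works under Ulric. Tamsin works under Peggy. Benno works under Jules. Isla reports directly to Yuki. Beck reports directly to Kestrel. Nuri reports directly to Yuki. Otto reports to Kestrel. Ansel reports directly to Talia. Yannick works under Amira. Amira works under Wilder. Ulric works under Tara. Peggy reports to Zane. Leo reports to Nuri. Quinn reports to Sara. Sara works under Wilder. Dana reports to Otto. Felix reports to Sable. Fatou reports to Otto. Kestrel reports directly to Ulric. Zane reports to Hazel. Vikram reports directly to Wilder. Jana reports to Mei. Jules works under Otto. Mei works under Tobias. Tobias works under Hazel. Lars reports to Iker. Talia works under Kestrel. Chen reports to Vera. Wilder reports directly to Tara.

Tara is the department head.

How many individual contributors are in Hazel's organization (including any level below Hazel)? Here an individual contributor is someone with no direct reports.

4

The people in Hazel's organization with no one reporting to them are Felix, Tamsin, Jana, Chen. That is 4.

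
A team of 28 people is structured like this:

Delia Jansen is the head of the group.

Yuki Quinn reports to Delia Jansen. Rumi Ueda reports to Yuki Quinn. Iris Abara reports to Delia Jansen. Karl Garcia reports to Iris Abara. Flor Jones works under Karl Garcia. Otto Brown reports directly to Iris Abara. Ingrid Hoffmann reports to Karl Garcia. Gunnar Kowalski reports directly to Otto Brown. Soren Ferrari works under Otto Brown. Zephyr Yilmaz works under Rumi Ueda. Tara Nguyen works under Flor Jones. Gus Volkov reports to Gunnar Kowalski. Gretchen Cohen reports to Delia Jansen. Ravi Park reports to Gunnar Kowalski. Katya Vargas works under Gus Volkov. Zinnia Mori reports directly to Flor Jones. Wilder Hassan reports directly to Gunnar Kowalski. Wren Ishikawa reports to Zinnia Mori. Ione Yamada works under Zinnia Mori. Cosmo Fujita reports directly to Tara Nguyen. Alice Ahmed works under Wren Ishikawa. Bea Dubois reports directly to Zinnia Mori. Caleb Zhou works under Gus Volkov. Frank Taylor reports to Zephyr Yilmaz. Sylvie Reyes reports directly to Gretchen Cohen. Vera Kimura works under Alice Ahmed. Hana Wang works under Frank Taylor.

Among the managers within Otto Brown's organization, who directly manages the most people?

Gunnar Kowalski

Direct-report counts within Otto Brown's organization: Otto Brown has 2; Gunnar Kowalski has 3; Gus Volkov has 2. The largest is 3, held by Gunnar Kowalski.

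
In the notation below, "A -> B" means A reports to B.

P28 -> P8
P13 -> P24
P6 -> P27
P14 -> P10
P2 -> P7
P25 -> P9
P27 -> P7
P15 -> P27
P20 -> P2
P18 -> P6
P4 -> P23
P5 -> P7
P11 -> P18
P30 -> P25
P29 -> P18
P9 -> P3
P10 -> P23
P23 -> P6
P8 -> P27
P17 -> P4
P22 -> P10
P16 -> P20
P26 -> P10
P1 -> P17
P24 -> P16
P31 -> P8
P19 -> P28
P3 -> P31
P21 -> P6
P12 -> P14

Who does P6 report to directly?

P27

P6 reports directly to P27.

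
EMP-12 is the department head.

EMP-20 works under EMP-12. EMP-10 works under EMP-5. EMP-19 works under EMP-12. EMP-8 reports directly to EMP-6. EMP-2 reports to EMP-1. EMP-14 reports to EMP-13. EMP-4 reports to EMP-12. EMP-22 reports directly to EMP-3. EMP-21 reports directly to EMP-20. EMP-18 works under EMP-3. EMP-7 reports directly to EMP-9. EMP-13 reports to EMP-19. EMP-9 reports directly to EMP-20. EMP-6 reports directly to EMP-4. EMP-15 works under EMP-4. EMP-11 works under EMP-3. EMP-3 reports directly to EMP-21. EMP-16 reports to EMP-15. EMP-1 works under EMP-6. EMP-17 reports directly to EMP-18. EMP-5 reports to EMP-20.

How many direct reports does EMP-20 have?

3

EMP-20 directly manages EMP-5, EMP-9, EMP-21. That is 3 direct reports.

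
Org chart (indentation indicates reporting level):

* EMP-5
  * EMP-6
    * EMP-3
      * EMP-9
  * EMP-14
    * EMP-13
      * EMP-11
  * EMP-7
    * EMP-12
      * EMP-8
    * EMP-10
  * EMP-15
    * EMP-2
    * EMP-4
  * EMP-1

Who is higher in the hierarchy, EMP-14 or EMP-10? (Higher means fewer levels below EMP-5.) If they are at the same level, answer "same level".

EMP-14 is 1 level below EMP-5; EMP-10 is 2. EMP-14 is higher.

EMP-14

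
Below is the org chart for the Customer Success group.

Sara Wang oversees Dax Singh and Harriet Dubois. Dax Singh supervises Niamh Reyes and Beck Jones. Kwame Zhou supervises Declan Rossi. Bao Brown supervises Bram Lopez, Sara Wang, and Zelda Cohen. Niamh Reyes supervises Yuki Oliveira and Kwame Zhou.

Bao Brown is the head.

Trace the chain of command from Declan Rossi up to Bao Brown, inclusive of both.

Declan Rossi reports to Kwame Zhou. Kwame Zhou reports to Niamh Reyes. Niamh Reyes reports to Dax Singh. Dax Singh reports to Sara Wang. Sara Wang reports to Bao Brown. Bao Brown is at the top.

Declan Rossi -> Kwame Zhou -> Niamh Reyes -> Dax Singh -> Sara Wang -> Bao Brown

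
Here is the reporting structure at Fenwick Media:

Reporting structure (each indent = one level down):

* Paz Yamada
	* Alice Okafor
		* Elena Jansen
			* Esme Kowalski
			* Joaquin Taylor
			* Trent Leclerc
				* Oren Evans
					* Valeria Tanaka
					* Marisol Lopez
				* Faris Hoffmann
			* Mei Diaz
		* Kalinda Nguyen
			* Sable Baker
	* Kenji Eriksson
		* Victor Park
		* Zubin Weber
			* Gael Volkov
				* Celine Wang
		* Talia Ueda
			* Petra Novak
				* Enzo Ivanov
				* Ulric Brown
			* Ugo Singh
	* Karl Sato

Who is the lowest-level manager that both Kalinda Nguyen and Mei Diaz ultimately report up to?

Kalinda Nguyen's chain of managers is Alice Okafor, Paz Yamada. Mei Diaz's chain of managers is Elena Jansen, Alice Okafor, Paz Yamada. The first manager that appears in both chains is Alice Okafor.

Alice Okafor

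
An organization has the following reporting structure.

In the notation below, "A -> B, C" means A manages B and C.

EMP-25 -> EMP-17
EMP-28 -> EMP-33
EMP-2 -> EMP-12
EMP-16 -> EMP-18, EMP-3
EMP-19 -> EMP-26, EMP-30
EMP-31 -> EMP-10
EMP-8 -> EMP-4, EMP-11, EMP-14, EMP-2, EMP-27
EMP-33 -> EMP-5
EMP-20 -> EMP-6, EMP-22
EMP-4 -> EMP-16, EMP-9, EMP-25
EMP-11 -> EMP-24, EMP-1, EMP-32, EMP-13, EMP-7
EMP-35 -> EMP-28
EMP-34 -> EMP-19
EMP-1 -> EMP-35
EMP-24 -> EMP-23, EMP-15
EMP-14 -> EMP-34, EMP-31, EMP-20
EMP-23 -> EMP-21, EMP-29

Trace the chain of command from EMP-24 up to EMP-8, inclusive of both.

EMP-24 -> EMP-11 -> EMP-8

EMP-24 reports to EMP-11. EMP-11 reports to EMP-8. EMP-8 is at the top.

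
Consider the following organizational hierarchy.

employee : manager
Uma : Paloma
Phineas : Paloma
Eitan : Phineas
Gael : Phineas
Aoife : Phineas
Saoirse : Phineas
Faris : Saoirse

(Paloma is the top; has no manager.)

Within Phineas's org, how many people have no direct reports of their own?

The people in Phineas's organization with no one reporting to them are Faris, Aoife, Gael, Eitan. That is 4.

4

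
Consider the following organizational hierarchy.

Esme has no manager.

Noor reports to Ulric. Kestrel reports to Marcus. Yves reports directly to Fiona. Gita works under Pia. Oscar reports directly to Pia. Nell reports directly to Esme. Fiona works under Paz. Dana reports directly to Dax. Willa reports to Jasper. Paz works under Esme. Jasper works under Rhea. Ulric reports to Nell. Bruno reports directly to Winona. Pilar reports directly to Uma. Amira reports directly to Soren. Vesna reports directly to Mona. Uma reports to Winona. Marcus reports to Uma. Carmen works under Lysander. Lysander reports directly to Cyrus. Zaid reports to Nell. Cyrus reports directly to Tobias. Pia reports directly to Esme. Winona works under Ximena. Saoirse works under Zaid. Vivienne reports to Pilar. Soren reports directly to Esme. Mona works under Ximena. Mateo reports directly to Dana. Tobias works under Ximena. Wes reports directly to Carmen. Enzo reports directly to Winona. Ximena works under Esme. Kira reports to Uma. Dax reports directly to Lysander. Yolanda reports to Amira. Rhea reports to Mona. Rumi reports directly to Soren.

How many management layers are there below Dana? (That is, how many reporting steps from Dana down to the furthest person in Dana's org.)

1

The longest chain under Dana runs Dana → Mateo, which is 1 level below Dana.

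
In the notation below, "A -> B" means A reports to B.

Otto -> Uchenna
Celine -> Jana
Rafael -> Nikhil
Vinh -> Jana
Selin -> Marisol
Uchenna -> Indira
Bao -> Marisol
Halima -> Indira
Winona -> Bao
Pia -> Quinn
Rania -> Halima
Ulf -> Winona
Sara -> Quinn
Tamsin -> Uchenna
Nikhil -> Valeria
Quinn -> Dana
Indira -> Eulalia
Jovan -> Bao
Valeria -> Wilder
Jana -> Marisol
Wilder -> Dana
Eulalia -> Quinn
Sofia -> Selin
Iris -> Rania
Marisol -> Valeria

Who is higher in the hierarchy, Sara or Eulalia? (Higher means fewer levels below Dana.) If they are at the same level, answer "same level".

same level

Both Sara and Eulalia are 2 levels below Dana.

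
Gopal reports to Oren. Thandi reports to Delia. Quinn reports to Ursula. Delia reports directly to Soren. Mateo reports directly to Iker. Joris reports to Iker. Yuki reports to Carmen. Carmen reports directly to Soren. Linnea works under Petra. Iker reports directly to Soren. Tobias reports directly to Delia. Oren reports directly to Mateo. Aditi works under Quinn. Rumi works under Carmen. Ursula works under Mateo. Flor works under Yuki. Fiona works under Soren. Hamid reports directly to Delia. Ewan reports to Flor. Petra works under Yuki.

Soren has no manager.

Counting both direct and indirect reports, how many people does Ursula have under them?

2

Ursula directly manages Quinn. Under Quinn: Aditi (1). That's 2 in total.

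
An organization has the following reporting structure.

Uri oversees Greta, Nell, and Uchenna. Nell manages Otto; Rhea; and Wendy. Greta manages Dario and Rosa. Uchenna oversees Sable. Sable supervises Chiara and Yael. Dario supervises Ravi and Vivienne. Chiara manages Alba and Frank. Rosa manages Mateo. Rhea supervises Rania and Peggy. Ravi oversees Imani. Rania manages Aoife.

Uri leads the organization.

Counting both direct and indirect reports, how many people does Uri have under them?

20

Uri directly manages Nell, Greta, Uchenna. Under Nell: Wendy, Rhea, Rania, Aoife, Peggy, Otto (6). Under Greta: Rosa, Mateo, Dario, Ravi, Imani, Vivienne (6). Under Uchenna: Sable, Chiara, Frank, Alba, Yael (5). So Uri's organization is 3 direct reports plus everyone under them: 7 + 7 + 6 = 20.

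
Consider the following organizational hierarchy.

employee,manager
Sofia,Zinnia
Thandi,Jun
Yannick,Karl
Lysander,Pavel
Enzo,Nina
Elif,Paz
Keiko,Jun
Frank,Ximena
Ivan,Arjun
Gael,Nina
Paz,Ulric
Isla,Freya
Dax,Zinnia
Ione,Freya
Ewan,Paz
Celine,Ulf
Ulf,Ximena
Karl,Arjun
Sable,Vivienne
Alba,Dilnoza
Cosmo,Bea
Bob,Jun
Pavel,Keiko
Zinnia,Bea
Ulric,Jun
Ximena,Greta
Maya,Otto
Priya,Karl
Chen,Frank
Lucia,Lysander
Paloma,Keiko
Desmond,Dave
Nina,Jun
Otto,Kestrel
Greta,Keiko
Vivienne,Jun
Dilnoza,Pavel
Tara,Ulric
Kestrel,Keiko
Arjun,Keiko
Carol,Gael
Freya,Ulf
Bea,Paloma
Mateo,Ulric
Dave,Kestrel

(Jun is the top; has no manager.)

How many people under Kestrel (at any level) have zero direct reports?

The people in Kestrel's organization with no one reporting to them are Maya, Desmond. That is 2.

2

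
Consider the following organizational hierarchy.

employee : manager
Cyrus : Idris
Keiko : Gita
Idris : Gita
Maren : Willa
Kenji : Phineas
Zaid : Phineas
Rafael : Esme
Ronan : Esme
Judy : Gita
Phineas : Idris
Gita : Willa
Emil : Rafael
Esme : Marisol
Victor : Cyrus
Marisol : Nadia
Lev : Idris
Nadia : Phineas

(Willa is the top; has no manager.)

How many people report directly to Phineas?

Phineas directly manages Nadia, Zaid, Kenji. That is 3 direct reports.

3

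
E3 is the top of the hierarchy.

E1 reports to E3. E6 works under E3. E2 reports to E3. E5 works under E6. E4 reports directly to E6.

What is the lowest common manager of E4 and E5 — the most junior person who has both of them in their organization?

E6

E4's chain of managers is E6, E3. E5's chain of managers is E6, E3. The first manager that appears in both chains is E6.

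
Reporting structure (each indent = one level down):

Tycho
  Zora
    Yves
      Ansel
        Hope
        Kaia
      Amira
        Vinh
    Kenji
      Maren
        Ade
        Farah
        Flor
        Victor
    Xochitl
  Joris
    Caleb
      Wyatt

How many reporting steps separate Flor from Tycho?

4

Chain from Flor up to Tycho: Flor → Maren → Kenji → Zora → Tycho. That is 4 steps up, so Flor is 4 levels below Tycho.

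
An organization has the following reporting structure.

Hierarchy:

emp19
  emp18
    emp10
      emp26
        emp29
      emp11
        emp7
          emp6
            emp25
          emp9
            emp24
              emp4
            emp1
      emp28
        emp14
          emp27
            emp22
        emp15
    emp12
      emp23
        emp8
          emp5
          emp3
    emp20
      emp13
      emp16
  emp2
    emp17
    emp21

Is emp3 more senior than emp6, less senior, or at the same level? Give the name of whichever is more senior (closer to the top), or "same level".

same level

Both emp3 and emp6 are 5 levels below emp19.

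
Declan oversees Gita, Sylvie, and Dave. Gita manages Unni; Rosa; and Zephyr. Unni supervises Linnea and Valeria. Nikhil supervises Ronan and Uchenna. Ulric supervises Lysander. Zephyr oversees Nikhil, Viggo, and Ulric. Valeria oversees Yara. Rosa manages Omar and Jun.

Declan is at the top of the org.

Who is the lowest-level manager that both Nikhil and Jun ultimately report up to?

Gita

Nikhil's chain of managers is Zephyr, Gita, Declan. Jun's chain of managers is Rosa, Gita, Declan. The first manager that appears in both chains is Gita.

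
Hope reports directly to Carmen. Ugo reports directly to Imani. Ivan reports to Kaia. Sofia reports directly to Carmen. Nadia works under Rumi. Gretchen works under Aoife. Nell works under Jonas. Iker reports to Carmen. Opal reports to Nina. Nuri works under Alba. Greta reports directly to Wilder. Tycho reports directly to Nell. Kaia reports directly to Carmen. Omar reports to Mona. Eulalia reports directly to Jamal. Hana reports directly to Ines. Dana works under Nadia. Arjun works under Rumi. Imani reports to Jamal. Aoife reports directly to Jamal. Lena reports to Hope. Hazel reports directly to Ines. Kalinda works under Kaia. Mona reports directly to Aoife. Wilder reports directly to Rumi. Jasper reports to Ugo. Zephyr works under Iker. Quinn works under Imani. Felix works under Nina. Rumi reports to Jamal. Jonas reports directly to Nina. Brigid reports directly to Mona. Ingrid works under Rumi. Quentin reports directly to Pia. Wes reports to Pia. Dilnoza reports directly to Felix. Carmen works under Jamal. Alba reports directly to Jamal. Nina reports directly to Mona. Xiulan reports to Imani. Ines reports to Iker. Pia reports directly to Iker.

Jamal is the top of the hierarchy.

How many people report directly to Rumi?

Rumi directly manages Nadia, Wilder, Ingrid, Arjun. That is 4 direct reports.

4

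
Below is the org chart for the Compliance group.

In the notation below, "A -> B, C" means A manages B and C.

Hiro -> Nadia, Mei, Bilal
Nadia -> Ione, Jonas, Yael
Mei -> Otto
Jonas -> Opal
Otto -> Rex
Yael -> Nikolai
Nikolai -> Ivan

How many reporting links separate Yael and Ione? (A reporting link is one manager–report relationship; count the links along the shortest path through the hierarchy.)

Yael is 1 level below Nadia, and Ione is 1 level below Nadia (their lowest common manager). The shortest path runs up from Yael to Nadia and back down to Ione: 1 + 1 = 2 links.

2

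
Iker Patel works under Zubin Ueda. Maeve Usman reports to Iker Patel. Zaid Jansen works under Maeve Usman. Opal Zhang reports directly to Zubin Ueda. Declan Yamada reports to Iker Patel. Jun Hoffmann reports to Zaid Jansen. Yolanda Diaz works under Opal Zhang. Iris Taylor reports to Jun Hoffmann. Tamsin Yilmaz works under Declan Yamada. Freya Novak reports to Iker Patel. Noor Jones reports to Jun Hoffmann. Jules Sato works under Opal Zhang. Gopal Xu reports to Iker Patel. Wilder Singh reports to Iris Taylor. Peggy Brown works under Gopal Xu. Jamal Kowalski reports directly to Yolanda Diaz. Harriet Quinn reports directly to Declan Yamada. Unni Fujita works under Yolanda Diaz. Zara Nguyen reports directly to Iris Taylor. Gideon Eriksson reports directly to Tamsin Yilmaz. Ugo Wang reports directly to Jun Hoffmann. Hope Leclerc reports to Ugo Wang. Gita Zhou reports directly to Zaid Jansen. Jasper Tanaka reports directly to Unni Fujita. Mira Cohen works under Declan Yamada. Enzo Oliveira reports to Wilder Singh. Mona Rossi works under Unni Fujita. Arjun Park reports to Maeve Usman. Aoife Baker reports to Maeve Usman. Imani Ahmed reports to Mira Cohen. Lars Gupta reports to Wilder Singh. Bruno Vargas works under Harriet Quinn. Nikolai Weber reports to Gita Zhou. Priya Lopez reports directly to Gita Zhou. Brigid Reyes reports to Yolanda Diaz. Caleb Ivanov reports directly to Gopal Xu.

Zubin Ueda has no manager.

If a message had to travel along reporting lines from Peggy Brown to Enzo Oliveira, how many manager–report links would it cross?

Peggy Brown is 2 levels below Iker Patel, and Enzo Oliveira is 6 levels below Iker Patel (their lowest common manager). The shortest path runs up from Peggy Brown to Iker Patel and back down to Enzo Oliveira: 2 + 6 = 8 links.

8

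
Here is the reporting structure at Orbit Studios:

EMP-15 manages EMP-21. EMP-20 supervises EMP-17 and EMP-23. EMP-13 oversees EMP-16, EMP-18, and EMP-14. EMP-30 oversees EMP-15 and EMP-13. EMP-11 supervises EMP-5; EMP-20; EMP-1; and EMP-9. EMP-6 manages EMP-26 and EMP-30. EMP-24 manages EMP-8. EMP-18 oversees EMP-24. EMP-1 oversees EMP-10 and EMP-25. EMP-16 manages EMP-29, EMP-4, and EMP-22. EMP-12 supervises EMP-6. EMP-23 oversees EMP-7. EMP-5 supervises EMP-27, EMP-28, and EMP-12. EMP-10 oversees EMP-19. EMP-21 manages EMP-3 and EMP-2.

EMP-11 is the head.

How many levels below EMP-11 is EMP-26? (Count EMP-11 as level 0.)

Chain from EMP-26 up to EMP-11: EMP-26 → EMP-6 → EMP-12 → EMP-5 → EMP-11. That is 4 steps up, so EMP-26 is 4 levels below EMP-11.

4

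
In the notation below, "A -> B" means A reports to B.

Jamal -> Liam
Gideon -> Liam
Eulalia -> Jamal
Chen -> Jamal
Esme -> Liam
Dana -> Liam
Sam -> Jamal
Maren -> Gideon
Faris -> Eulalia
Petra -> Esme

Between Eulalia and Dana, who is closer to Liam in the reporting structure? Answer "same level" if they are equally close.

Dana

Eulalia is 2 levels below Liam; Dana is 1. Dana is higher.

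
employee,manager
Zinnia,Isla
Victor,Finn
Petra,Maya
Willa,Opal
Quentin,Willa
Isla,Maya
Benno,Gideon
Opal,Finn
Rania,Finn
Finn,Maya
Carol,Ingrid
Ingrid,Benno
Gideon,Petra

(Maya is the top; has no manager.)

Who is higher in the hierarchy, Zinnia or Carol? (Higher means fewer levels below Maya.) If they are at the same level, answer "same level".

Zinnia

Zinnia is 2 levels below Maya; Carol is 5. Zinnia is higher.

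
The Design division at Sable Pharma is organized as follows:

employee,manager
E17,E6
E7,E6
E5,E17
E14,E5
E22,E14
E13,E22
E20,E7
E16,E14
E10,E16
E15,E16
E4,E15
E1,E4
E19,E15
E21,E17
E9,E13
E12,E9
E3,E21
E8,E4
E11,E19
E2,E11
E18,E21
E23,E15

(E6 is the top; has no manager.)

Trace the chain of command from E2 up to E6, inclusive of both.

E2 reports to E11. E11 reports to E19. E19 reports to E15. E15 reports to E16. E16 reports to E14. E14 reports to E5. E5 reports to E17. E17 reports to E6. E6 is at the top.

E2 -> E11 -> E19 -> E15 -> E16 -> E14 -> E5 -> E17 -> E6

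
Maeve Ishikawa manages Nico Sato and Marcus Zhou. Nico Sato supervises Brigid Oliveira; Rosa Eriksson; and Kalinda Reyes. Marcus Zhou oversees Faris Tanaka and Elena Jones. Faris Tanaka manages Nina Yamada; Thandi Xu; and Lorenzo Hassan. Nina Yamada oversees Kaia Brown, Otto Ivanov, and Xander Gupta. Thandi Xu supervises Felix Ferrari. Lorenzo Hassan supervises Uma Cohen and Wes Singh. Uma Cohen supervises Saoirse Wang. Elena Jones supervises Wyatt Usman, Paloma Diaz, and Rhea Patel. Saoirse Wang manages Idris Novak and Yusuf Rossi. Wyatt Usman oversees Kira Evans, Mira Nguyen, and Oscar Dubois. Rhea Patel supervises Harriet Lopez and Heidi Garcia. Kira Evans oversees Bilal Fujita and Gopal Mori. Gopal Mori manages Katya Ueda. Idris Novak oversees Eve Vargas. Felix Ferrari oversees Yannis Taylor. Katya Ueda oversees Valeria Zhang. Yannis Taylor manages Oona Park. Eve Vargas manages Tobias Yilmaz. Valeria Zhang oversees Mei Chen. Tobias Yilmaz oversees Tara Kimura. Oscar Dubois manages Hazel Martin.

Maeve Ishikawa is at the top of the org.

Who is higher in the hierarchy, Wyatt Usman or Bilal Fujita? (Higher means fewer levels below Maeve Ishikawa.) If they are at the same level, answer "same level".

Wyatt Usman

Wyatt Usman is 3 levels below Maeve Ishikawa; Bilal Fujita is 5. Wyatt Usman is higher.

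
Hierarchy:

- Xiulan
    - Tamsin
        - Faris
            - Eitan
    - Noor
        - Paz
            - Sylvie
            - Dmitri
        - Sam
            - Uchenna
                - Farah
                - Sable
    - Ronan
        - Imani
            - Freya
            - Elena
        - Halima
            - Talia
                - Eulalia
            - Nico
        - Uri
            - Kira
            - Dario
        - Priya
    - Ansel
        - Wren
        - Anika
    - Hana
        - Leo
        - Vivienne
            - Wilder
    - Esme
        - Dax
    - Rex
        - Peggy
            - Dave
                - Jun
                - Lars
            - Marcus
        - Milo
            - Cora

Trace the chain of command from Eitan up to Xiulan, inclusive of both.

Eitan reports to Faris. Faris reports to Tamsin. Tamsin reports to Xiulan. Xiulan is at the top.

Eitan -> Faris -> Tamsin -> Xiulan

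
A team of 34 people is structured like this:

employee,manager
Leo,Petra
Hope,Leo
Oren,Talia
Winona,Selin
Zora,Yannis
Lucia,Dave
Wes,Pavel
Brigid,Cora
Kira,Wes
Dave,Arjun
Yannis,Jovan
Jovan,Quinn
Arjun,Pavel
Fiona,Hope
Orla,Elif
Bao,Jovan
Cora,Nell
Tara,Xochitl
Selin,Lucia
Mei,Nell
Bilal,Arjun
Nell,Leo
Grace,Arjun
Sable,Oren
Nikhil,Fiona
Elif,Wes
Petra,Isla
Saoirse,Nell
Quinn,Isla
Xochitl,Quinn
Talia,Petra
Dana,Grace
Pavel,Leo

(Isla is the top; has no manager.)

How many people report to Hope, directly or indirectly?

Hope directly manages Fiona. Under Fiona: Nikhil (1). That's 2 in total.

2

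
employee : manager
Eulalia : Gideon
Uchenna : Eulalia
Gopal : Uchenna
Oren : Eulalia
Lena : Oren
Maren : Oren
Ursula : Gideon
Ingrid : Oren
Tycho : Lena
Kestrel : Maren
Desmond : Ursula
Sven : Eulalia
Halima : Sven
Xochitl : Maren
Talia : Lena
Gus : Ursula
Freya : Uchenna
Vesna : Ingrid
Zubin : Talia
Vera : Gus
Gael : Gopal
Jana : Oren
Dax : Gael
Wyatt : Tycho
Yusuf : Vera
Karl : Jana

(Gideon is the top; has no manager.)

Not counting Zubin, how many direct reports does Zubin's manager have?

0

Zubin reports to Talia, and Talia has no other direct reports. Zubin has 0 peers.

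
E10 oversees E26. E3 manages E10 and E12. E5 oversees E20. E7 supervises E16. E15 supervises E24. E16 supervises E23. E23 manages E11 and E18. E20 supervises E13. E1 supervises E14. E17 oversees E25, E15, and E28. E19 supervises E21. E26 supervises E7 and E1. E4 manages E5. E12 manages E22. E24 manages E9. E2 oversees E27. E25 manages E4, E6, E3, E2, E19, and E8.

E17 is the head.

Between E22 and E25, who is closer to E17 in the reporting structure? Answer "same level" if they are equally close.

E22 is 4 levels below E17; E25 is 1. E25 is higher.

E25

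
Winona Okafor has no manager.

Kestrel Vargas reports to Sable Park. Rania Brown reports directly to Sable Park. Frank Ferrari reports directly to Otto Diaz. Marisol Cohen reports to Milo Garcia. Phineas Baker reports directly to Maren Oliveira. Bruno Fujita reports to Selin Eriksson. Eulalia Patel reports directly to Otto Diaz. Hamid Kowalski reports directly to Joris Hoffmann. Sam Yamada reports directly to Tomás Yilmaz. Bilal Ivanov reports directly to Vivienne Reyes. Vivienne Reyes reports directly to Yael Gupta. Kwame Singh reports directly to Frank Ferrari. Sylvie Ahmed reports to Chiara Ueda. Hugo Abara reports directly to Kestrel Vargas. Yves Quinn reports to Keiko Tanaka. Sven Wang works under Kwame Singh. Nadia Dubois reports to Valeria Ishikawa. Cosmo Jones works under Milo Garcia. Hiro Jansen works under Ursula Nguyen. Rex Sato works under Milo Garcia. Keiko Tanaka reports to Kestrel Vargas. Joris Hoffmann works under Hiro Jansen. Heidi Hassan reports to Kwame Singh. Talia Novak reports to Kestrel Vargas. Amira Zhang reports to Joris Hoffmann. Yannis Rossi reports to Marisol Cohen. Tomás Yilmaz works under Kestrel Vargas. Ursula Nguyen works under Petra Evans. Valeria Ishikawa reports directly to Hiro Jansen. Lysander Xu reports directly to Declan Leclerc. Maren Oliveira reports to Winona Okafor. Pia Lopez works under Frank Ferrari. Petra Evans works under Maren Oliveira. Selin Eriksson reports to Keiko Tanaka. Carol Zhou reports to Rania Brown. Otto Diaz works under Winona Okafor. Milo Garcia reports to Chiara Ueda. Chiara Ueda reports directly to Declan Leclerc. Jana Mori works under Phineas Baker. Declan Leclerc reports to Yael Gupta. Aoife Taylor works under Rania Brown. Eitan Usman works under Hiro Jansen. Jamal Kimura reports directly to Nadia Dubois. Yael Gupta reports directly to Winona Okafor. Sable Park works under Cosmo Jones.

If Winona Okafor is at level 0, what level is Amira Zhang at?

Chain from Amira Zhang up to Winona Okafor: Amira Zhang → Joris Hoffmann → Hiro Jansen → Ursula Nguyen → Petra Evans → Maren Oliveira → Winona Okafor. That is 6 steps up, so Amira Zhang is 6 levels below Winona Okafor.

6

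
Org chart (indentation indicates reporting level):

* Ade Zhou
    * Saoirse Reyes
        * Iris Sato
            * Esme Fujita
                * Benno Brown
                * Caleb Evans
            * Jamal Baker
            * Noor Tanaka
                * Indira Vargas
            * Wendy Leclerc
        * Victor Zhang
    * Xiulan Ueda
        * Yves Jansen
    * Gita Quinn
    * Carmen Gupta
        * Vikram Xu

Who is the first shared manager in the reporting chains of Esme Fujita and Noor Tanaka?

Esme Fujita's chain of managers is Iris Sato, Saoirse Reyes, Ade Zhou. Noor Tanaka's chain of managers is Iris Sato, Saoirse Reyes, Ade Zhou. The first manager that appears in both chains is Iris Sato.

Iris Sato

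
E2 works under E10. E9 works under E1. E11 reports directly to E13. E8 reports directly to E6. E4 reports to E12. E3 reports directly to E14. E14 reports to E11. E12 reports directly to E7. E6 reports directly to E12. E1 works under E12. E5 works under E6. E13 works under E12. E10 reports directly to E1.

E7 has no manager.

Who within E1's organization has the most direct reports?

Direct-report counts within E1's organization: E1 has 2; E10 has 1. The largest is 2, held by E1.

E1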